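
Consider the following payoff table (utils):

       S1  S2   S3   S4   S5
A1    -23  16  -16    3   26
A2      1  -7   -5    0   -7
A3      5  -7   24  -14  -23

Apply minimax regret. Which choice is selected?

A2

Column bests: S1=5, S2=16, S3=24, S4=3, S5=26.
A1 regrets: 28, 0, 40, 0, 0 → max 40
A2 regrets: 4, 23, 29, 3, 33 → max 33
A3 regrets: 0, 23, 0, 17, 49 → max 49
Smallest max regret = 33 → A2.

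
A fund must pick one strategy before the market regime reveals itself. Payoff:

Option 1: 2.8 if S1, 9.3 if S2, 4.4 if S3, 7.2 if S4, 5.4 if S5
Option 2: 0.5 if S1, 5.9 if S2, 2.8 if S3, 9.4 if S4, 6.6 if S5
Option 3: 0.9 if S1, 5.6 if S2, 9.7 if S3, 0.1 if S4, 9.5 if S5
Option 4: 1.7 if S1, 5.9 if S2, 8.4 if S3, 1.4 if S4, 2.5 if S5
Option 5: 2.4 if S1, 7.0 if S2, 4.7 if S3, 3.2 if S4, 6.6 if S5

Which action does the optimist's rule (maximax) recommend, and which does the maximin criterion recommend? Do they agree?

maximax → Option 3; maximin → Option 1 (disagree)

Row maxima: Option 1=9.3, Option 2=9.4, Option 3=9.7, Option 4=8.4, Option 5=7.0
Best best-case = 9.7 → Option 3.
Row minima: Option 1=2.8, Option 2=0.5, Option 3=0.1, Option 4=1.4, Option 5=2.4
Best worst-case = 2.8 → Option 1.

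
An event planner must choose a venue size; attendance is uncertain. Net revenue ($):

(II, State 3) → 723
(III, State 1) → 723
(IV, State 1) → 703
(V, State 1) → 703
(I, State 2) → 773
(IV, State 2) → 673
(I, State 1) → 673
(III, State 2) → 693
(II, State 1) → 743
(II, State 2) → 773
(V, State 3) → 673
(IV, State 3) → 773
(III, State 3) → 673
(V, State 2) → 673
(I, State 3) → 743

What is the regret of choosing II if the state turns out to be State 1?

0

Best payoff under State 1 is 743.
Regret = 743 − 743 = 0.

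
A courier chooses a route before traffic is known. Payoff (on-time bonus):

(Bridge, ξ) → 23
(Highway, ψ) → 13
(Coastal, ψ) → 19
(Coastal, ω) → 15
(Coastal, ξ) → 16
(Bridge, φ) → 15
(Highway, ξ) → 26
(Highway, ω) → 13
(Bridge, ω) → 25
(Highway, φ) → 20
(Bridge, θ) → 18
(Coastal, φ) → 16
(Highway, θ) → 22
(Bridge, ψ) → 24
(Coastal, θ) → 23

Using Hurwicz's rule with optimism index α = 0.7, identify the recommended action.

Highway

Coastal: 0.7·23 + 0.3·15 = 20.6
Highway: 0.7·26 + 0.3·13 = 22.1
Bridge: 0.7·25 + 0.3·15 = 22
Highest Hurwicz score = 22.1 → Highway.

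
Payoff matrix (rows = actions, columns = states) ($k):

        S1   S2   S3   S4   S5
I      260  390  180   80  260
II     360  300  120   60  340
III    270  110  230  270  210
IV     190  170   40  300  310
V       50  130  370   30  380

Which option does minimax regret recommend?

I

Column bests: S1=360, S2=390, S3=370, S4=300, S5=380.
I regrets: 100, 0, 190, 220, 120 → max 220
II regrets: 0, 90, 250, 240, 40 → max 250
III regrets: 90, 280, 140, 30, 170 → max 280
IV regrets: 170, 220, 330, 0, 70 → max 330
V regrets: 310, 260, 0, 270, 0 → max 310
Smallest max regret = 220 → I.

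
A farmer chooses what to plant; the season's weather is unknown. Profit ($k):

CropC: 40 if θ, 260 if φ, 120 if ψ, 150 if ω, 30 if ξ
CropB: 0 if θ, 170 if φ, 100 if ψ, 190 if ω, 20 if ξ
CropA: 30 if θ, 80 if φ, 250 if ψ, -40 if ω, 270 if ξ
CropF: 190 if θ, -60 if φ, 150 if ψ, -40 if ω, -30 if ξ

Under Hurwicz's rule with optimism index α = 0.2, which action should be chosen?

CropC

CropC: 0.2·260 + 0.8·30 = 76
CropB: 0.2·190 + 0.8·0 = 38
CropA: 0.2·270 + 0.8·(-40) = 22
CropF: 0.2·190 + 0.8·(-60) = -10
Highest Hurwicz score = 76 → CropC.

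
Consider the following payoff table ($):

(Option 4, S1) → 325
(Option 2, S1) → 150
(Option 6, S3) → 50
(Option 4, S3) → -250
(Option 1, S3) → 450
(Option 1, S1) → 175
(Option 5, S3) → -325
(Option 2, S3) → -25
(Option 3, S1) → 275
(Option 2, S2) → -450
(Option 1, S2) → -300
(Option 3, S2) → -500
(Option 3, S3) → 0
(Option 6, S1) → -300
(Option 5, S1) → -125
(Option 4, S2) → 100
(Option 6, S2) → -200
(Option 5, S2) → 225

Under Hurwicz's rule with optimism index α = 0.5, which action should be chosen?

Option 1

Option 1: 0.5·450 + 0.5·(-300) = 75
Option 2: 0.5·150 + 0.5·(-450) = -150
Option 3: 0.5·275 + 0.5·(-500) = -112.5
Option 4: 0.5·325 + 0.5·(-250) = 37.5
Option 5: 0.5·225 + 0.5·(-325) = -50
Option 6: 0.5·50 + 0.5·(-300) = -125
Highest Hurwicz score = 75 → Option 1.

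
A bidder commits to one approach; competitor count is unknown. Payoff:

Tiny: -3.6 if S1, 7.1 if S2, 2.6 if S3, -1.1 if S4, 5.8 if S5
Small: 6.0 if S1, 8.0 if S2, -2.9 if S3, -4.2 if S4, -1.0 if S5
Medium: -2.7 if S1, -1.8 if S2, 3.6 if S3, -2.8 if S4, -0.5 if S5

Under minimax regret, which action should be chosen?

Small

Column bests: S1=6.0, S2=8.0, S3=3.6, S4=-1.1, S5=5.8.
Tiny regrets: 9.6, 0.9, 1.0, 0.0, 0.0 → max 9.6
Small regrets: 0.0, 0.0, 6.5, 3.1, 6.8 → max 6.8
Medium regrets: 8.7, 9.8, 0.0, 1.7, 6.3 → max 9.8
Smallest max regret = 6.8 → Small.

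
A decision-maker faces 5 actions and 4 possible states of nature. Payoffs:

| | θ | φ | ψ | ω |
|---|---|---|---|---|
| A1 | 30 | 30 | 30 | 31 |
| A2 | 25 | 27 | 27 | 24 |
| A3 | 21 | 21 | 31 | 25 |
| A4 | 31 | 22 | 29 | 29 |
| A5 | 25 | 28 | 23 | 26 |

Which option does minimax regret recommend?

Column bests: θ=31, φ=30, ψ=31, ω=31.
A1 regrets: 1, 0, 1, 0 → max 1
A2 regrets: 6, 3, 4, 7 → max 7
A3 regrets: 10, 9, 0, 6 → max 10
A4 regrets: 0, 8, 2, 2 → max 8
A5 regrets: 6, 2, 8, 5 → max 8
Smallest max regret = 1 → A1.

A1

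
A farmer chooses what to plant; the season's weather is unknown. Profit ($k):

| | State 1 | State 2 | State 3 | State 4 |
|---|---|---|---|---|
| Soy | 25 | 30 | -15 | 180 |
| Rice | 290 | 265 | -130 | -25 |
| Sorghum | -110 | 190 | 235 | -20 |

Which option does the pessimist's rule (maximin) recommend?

Row minima: Soy=-15, Rice=-130, Sorghum=-110
Best worst-case = -15 → Soy.

Soy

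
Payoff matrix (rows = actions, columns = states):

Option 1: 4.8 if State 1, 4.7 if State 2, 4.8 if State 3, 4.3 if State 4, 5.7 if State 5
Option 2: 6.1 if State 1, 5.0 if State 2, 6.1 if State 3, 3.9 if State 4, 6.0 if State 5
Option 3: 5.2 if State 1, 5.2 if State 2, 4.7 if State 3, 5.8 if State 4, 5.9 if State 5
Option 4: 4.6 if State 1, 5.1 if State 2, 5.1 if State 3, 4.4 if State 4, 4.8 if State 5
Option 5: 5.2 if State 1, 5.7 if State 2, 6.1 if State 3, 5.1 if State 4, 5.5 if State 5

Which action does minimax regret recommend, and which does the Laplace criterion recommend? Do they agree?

Column bests: State 1=6.1, State 2=5.7, State 3=6.1, State 4=5.8, State 5=6.0.
Option 1 regrets: 1.3, 1.0, 1.3, 1.5, 0.3 → max 1.5
Option 2 regrets: 0.0, 0.7, 0.0, 1.9, 0.0 → max 1.9
Option 3 regrets: 0.9, 0.5, 1.4, 0.0, 0.1 → max 1.4
Option 4 regrets: 1.5, 0.6, 1.0, 1.4, 1.2 → max 1.5
Option 5 regrets: 0.9, 0.0, 0.0, 0.7, 0.5 → max 0.9
Smallest max regret = 0.9 → Option 5.
Row averages: Option 1=4.86, Option 2=5.42, Option 3=5.36, Option 4=4.8, Option 5=5.52
Highest average = 5.52 → Option 5.

minimax regret → Option 5; laplace → Option 5 (agree)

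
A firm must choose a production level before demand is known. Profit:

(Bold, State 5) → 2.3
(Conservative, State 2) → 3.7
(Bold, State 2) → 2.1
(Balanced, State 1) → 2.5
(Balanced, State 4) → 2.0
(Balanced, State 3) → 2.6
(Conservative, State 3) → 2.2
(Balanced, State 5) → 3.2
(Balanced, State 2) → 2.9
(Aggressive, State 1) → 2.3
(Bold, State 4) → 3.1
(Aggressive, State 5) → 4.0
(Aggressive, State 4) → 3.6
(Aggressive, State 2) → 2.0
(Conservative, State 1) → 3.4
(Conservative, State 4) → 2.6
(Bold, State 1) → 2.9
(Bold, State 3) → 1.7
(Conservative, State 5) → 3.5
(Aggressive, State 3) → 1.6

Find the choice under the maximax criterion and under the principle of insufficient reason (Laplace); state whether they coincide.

maximax → Aggressive; laplace → Conservative (disagree)

Row maxima: Conservative=3.7, Balanced=3.2, Aggressive=4.0, Bold=3.1
Best best-case = 4.0 → Aggressive.
Row averages: Conservative=3.08, Balanced=2.64, Aggressive=2.7, Bold=2.42
Highest average = 3.08 → Conservative.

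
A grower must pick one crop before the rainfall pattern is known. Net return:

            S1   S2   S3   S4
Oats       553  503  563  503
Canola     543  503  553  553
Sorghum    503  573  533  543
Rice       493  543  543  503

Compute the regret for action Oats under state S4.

50

Best payoff under S4 is 553.
Regret = 553 − 503 = 50.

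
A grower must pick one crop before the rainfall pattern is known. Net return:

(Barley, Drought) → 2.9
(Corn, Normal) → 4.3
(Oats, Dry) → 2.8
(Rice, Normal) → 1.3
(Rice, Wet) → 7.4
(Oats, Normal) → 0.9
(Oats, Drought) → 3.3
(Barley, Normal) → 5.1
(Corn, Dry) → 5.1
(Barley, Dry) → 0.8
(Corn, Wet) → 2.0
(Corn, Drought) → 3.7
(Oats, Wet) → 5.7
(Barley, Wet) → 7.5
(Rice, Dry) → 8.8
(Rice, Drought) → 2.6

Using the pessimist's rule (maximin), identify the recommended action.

Corn

Row minima: Barley=0.8, Corn=2.0, Oats=0.9, Rice=1.3
Best worst-case = 2.0 → Corn.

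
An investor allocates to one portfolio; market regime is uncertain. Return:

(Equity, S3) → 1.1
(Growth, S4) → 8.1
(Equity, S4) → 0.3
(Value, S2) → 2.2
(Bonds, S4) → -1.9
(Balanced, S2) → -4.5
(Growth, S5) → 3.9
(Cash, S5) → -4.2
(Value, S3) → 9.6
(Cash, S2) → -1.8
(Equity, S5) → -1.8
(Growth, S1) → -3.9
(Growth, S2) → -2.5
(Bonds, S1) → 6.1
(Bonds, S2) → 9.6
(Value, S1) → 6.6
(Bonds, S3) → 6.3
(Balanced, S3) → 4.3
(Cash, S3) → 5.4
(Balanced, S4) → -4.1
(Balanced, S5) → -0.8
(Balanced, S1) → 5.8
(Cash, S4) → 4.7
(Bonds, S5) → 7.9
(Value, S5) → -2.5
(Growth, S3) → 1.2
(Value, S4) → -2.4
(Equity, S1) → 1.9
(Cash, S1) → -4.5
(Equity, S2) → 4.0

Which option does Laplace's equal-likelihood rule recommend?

Bonds

Row averages: Bonds=5.6, Equity=1.1, Cash=-0.08, Growth=1.36, Balanced=0.14, Value=2.7
Highest average = 5.6 → Bonds.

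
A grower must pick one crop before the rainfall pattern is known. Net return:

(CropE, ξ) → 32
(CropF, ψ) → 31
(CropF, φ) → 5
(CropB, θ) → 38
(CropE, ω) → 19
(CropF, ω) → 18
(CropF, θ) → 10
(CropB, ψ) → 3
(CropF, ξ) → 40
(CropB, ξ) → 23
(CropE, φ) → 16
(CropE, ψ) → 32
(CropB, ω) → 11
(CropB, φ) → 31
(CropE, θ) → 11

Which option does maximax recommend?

Row maxima: CropE=32, CropF=40, CropB=38
Best best-case = 40 → CropF.

CropF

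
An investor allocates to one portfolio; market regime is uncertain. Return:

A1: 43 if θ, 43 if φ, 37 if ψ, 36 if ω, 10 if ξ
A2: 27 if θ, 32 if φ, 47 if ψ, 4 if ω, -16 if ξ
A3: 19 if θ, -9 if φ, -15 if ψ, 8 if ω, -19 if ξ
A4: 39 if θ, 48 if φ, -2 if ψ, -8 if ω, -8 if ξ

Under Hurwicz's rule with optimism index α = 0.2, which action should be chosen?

A1

A1: 0.2·43 + 0.8·10 = 16.6
A2: 0.2·47 + 0.8·(-16) = -3.4
A3: 0.2·19 + 0.8·(-19) = -11.4
A4: 0.2·48 + 0.8·(-8) = 3.2
Highest Hurwicz score = 16.6 → A1.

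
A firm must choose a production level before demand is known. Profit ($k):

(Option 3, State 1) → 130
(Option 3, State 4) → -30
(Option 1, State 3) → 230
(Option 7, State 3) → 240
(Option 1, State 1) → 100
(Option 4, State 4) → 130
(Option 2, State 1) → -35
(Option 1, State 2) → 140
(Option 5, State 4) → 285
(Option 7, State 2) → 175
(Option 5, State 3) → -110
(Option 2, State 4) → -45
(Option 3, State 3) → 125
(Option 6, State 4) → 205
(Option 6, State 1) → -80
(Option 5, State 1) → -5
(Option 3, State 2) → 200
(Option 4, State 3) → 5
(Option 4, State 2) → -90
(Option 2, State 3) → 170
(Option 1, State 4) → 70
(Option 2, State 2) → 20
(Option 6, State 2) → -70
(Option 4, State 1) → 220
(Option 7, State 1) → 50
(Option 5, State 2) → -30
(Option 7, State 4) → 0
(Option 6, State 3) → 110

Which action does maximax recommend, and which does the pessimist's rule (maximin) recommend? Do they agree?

maximax → Option 5; maximin → Option 1 (disagree)

Row maxima: Option 1=230, Option 2=170, Option 3=200, Option 4=220, Option 5=285, Option 6=205, Option 7=240
Best best-case = 285 → Option 5.
Row minima: Option 1=70, Option 2=-45, Option 3=-30, Option 4=-90, Option 5=-110, Option 6=-80, Option 7=0
Best worst-case = 70 → Option 1.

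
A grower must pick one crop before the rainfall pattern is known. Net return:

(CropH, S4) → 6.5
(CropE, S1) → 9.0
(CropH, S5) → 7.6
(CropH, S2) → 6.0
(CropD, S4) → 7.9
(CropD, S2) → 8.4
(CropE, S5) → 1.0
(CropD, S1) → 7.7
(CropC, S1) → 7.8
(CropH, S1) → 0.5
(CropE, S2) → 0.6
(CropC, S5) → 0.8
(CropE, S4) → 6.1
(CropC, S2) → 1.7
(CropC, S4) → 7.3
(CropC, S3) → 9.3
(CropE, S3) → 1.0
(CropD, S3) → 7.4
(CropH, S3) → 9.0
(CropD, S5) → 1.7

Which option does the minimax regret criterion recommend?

CropD

Column bests: S1=9.0, S2=8.4, S3=9.3, S4=7.9, S5=7.6.
CropH regrets: 8.5, 2.4, 0.3, 1.4, 0.0 → max 8.5
CropD regrets: 1.3, 0.0, 1.9, 0.0, 5.9 → max 5.9
CropE regrets: 0.0, 7.8, 8.3, 1.8, 6.6 → max 8.3
CropC regrets: 1.2, 6.7, 0.0, 0.6, 6.8 → max 6.8
Smallest max regret = 5.9 → CropD.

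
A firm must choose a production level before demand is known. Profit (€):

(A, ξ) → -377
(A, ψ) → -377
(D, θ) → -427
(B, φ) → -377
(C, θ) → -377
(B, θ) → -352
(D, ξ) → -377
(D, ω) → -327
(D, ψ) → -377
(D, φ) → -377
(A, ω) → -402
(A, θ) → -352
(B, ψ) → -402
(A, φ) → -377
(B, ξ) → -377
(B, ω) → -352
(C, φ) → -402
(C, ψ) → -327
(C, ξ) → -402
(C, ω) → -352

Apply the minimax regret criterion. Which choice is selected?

C

Column bests: θ=-352, φ=-377, ψ=-327, ω=-327, ξ=-377.
A regrets: 0, 0, 50, 75, 0 → max 75
B regrets: 0, 0, 75, 25, 0 → max 75
C regrets: 25, 25, 0, 25, 25 → max 25
D regrets: 75, 0, 50, 0, 0 → max 75
Smallest max regret = 25 → C.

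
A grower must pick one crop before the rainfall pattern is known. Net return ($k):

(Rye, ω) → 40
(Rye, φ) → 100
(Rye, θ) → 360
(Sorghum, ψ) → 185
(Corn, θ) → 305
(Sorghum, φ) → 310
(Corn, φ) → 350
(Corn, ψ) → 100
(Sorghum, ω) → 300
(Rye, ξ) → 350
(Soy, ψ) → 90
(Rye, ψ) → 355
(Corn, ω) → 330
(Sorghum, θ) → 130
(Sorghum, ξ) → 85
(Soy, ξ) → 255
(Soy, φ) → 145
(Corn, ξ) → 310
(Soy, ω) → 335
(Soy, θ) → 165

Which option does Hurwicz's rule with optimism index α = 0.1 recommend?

Corn

Sorghum: 0.1·310 + 0.9·85 = 107.5
Soy: 0.1·335 + 0.9·90 = 114.5
Corn: 0.1·350 + 0.9·100 = 125
Rye: 0.1·360 + 0.9·40 = 72
Highest Hurwicz score = 125 → Corn.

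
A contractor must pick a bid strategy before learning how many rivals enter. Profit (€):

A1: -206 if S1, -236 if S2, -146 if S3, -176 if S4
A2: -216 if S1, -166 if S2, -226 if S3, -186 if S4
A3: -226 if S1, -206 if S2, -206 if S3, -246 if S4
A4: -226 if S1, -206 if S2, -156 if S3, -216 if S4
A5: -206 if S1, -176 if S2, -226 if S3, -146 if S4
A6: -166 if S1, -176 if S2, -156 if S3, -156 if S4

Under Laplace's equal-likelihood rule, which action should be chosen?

A6

Row averages: A1=-191, A2=-198.5, A3=-221, A4=-201, A5=-188.5, A6=-163.5
Highest average = -163.5 → A6.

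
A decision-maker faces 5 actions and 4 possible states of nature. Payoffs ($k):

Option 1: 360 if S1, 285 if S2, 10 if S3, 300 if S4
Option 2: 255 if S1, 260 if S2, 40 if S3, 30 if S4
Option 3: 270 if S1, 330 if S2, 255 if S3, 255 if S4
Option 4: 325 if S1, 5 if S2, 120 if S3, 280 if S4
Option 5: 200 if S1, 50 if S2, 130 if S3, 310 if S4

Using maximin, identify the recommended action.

Row minima: Option 1=10, Option 2=30, Option 3=255, Option 4=5, Option 5=50
Best worst-case = 255 → Option 3.

Option 3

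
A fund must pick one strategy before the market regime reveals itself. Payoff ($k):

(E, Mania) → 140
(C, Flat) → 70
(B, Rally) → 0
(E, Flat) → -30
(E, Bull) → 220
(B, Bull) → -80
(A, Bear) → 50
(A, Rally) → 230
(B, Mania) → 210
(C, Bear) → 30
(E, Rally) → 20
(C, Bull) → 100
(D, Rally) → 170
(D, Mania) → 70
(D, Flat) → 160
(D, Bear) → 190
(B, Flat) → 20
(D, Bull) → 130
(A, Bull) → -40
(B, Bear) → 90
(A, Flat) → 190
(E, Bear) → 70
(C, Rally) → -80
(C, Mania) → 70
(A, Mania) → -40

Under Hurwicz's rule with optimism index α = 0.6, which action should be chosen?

A: 0.6·230 + 0.4·(-40) = 122
B: 0.6·210 + 0.4·(-80) = 94
C: 0.6·100 + 0.4·(-80) = 28
D: 0.6·190 + 0.4·70 = 142
E: 0.6·220 + 0.4·(-30) = 120
Highest Hurwicz score = 142 → D.

D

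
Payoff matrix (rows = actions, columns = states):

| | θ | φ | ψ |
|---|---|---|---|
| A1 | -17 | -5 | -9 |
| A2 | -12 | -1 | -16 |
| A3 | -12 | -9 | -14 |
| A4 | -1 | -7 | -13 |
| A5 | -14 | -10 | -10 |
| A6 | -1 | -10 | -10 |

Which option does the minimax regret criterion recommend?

Column bests: θ=-1, φ=-1, ψ=-9.
A1 regrets: 16, 4, 0 → max 16
A2 regrets: 11, 0, 7 → max 11
A3 regrets: 11, 8, 5 → max 11
A4 regrets: 0, 6, 4 → max 6
A5 regrets: 13, 9, 1 → max 13
A6 regrets: 0, 9, 1 → max 9
Smallest max regret = 6 → A4.

A4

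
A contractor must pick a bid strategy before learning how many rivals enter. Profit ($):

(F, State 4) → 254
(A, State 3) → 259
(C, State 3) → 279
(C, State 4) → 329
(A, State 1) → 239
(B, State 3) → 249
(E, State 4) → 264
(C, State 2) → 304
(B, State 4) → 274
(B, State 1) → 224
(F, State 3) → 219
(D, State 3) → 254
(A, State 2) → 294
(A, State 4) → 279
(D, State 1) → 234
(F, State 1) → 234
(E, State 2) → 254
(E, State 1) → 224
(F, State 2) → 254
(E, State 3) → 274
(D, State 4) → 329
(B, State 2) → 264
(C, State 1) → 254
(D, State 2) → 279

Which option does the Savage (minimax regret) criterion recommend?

Column bests: State 1=254, State 2=304, State 3=279, State 4=329.
A regrets: 15, 10, 20, 50 → max 50
B regrets: 30, 40, 30, 55 → max 55
C regrets: 0, 0, 0, 0 → max 0
D regrets: 20, 25, 25, 0 → max 25
E regrets: 30, 50, 5, 65 → max 65
F regrets: 20, 50, 60, 75 → max 75
Smallest max regret = 0 → C.

C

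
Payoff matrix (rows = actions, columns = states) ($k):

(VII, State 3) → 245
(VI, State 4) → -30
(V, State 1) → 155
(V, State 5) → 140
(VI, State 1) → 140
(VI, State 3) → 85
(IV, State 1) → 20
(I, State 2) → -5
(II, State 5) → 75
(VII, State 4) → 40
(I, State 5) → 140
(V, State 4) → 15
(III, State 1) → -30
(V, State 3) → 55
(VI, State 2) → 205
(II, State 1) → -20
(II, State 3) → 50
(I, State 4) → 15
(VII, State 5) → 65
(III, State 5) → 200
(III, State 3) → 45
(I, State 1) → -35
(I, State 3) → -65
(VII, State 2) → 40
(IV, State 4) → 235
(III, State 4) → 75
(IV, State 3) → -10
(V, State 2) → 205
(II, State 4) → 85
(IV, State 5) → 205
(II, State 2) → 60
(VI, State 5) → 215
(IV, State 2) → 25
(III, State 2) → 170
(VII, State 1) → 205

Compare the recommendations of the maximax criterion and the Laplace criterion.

maximax → VII; laplace → VI (disagree)

Row maxima: I=140, II=85, III=200, IV=235, V=205, VI=215, VII=245
Best best-case = 245 → VII.
Row averages: I=10, II=50, III=92, IV=95, V=114, VI=123, VII=119
Highest average = 123 → VI.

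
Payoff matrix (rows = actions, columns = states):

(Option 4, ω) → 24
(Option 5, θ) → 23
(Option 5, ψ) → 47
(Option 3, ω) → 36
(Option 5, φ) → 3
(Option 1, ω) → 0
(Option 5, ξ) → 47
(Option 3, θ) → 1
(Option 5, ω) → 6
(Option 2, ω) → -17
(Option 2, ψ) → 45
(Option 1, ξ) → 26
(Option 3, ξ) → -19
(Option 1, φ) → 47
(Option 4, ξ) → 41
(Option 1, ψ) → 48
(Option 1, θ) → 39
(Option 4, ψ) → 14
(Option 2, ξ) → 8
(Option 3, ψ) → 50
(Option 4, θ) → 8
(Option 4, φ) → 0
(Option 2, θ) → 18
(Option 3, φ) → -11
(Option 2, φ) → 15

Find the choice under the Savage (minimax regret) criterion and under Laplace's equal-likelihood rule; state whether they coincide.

Column bests: θ=39, φ=47, ψ=50, ω=36, ξ=47.
Option 1 regrets: 0, 0, 2, 36, 21 → max 36
Option 2 regrets: 21, 32, 5, 53, 39 → max 53
Option 3 regrets: 38, 58, 0, 0, 66 → max 66
Option 4 regrets: 31, 47, 36, 12, 6 → max 47
Option 5 regrets: 16, 44, 3, 30, 0 → max 44
Smallest max regret = 36 → Option 1.
Row averages: Option 1=32, Option 2=13.8, Option 3=11.4, Option 4=17.4, Option 5=25.2
Highest average = 32 → Option 1.

minimax regret → Option 1; laplace → Option 1 (agree)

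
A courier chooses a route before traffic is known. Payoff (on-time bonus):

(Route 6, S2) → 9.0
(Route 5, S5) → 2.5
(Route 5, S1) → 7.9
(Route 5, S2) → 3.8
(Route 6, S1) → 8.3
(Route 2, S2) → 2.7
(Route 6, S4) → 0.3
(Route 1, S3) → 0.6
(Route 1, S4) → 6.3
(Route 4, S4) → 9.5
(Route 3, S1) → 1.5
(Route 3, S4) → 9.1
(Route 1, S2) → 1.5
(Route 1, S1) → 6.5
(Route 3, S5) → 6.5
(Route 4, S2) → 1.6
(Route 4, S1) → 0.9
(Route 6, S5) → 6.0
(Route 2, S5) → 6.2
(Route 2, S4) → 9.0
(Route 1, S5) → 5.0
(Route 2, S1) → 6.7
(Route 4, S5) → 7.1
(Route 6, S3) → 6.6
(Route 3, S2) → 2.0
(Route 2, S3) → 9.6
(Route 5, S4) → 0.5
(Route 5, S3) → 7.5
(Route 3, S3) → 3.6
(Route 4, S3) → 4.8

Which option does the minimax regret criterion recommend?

Column bests: S1=8.3, S2=9.0, S3=9.6, S4=9.5, S5=7.1.
Route 1 regrets: 1.8, 7.5, 9.0, 3.2, 2.1 → max 9.0
Route 2 regrets: 1.6, 6.3, 0.0, 0.5, 0.9 → max 6.3
Route 3 regrets: 6.8, 7.0, 6.0, 0.4, 0.6 → max 7.0
Route 4 regrets: 7.4, 7.4, 4.8, 0.0, 0.0 → max 7.4
Route 5 regrets: 0.4, 5.2, 2.1, 9.0, 4.6 → max 9.0
Route 6 regrets: 0.0, 0.0, 3.0, 9.2, 1.1 → max 9.2
Smallest max regret = 6.3 → Route 2.

Route 2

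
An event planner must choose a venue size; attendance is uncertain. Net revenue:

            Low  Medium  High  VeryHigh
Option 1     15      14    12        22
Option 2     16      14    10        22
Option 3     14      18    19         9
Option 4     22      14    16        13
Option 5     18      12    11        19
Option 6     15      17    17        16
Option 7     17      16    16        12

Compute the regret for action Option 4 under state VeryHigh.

9

Best payoff under VeryHigh is 22.
Regret = 22 − 13 = 9.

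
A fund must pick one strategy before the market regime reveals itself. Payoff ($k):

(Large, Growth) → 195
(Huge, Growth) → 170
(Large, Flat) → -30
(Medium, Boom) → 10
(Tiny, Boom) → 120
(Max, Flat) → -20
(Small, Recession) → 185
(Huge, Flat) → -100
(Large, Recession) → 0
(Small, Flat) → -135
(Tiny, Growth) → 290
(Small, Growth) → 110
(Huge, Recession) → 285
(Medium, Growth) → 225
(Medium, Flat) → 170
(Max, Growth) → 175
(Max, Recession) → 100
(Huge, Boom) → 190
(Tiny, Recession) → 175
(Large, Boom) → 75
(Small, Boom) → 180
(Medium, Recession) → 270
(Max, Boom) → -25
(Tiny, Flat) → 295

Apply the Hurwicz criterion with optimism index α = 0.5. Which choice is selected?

Tiny: 0.5·295 + 0.5·120 = 207.5
Small: 0.5·185 + 0.5·(-135) = 25
Medium: 0.5·270 + 0.5·10 = 140
Large: 0.5·195 + 0.5·(-30) = 82.5
Huge: 0.5·285 + 0.5·(-100) = 92.5
Max: 0.5·175 + 0.5·(-25) = 75
Highest Hurwicz score = 207.5 → Tiny.

Tiny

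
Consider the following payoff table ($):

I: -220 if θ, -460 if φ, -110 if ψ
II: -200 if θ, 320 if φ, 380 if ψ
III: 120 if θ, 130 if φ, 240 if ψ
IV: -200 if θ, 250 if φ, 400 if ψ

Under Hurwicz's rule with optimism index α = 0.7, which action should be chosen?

I: 0.7·(-110) + 0.3·(-460) = -215
II: 0.7·380 + 0.3·(-200) = 206
III: 0.7·240 + 0.3·120 = 204
IV: 0.7·400 + 0.3·(-200) = 220
Highest Hurwicz score = 220 → IV.

IV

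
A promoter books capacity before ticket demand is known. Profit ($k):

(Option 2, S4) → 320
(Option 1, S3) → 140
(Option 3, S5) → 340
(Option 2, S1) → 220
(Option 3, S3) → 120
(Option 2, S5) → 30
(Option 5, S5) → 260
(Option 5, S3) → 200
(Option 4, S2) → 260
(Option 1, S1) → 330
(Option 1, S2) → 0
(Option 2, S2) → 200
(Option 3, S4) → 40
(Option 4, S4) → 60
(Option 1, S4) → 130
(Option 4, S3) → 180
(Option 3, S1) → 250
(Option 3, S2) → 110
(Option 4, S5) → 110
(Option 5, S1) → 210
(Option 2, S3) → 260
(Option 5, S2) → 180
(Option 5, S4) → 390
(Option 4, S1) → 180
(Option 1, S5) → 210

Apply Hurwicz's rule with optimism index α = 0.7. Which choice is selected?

Option 1: 0.7·330 + 0.3·0 = 231
Option 2: 0.7·320 + 0.3·30 = 233
Option 3: 0.7·340 + 0.3·40 = 250
Option 4: 0.7·260 + 0.3·60 = 200
Option 5: 0.7·390 + 0.3·180 = 327
Highest Hurwicz score = 327 → Option 5.

Option 5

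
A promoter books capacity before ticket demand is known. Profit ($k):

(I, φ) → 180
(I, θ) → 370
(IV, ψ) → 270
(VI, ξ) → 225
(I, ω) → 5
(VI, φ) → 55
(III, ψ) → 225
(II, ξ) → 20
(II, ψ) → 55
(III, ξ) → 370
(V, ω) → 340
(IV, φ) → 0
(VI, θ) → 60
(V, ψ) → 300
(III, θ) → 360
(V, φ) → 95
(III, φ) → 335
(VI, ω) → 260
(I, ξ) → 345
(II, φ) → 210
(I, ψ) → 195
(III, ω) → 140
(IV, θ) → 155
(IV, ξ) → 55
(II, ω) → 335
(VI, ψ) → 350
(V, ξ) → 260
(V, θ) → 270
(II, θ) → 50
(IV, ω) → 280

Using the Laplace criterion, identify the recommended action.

III

Row averages: I=219, II=134, III=286, IV=152, V=253, VI=190
Highest average = 286 → III.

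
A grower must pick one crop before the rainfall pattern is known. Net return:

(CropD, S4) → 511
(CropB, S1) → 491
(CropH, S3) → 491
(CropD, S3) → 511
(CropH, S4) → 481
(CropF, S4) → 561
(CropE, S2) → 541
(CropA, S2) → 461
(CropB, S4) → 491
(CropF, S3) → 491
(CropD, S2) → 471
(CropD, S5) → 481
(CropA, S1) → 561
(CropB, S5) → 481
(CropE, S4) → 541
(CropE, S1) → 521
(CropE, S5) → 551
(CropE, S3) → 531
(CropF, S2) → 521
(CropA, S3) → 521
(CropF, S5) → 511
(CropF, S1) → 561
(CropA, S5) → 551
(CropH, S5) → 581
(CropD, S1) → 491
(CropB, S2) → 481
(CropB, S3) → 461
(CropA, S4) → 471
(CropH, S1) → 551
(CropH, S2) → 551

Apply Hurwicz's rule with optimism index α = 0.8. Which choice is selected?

CropB: 0.8·491 + 0.2·461 = 485
CropF: 0.8·561 + 0.2·491 = 547
CropH: 0.8·581 + 0.2·481 = 561
CropA: 0.8·561 + 0.2·461 = 541
CropE: 0.8·551 + 0.2·521 = 545
CropD: 0.8·511 + 0.2·471 = 503
Highest Hurwicz score = 561 → CropH.

CropH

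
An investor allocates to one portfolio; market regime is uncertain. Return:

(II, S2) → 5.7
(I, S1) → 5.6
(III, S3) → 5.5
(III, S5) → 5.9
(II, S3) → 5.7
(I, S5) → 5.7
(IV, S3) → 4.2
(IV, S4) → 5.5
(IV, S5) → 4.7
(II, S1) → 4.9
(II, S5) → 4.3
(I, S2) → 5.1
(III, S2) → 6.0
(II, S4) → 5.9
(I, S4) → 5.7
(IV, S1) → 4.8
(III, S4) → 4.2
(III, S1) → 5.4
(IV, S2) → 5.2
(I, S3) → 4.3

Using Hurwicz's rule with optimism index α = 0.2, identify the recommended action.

II

I: 0.2·5.7 + 0.8·4.3 = 4.58
II: 0.2·5.9 + 0.8·4.3 = 4.62
III: 0.2·6.0 + 0.8·4.2 = 4.56
IV: 0.2·5.5 + 0.8·4.2 = 4.46
Highest Hurwicz score = 4.62 → II.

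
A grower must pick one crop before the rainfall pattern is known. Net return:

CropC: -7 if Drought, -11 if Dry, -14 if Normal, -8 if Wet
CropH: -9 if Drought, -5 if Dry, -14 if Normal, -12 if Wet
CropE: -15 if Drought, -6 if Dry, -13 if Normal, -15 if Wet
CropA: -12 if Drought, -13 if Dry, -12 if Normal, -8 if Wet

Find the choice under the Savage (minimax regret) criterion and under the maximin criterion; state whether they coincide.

minimax regret → CropH; maximin → CropA (disagree)

Column bests: Drought=-7, Dry=-5, Normal=-12, Wet=-8.
CropC regrets: 0, 6, 2, 0 → max 6
CropH regrets: 2, 0, 2, 4 → max 4
CropE regrets: 8, 1, 1, 7 → max 8
CropA regrets: 5, 8, 0, 0 → max 8
Smallest max regret = 4 → CropH.
Row minima: CropC=-14, CropH=-14, CropE=-15, CropA=-13
Best worst-case = -13 → CropA.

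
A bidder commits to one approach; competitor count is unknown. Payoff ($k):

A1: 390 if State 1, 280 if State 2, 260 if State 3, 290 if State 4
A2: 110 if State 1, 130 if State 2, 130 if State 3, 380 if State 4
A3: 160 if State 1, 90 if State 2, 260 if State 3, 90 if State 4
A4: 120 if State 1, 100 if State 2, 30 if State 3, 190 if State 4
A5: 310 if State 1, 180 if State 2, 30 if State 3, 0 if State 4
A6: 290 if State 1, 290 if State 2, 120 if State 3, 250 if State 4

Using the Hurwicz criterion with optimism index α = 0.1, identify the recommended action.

A1

A1: 0.1·390 + 0.9·260 = 273
A2: 0.1·380 + 0.9·110 = 137
A3: 0.1·260 + 0.9·90 = 107
A4: 0.1·190 + 0.9·30 = 46
A5: 0.1·310 + 0.9·0 = 31
A6: 0.1·290 + 0.9·120 = 137
Highest Hurwicz score = 273 → A1.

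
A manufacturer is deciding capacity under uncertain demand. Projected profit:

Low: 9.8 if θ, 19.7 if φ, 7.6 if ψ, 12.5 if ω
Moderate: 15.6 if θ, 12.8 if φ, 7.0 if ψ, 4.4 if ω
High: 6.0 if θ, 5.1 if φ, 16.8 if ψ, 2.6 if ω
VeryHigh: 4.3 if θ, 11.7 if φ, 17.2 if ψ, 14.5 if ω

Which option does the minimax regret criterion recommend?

Low

Column bests: θ=15.6, φ=19.7, ψ=17.2, ω=14.5.
Low regrets: 5.8, 0.0, 9.6, 2.0 → max 9.6
Moderate regrets: 0.0, 6.9, 10.2, 10.1 → max 10.2
High regrets: 9.6, 14.6, 0.4, 11.9 → max 14.6
VeryHigh regrets: 11.3, 8.0, 0.0, 0.0 → max 11.3
Smallest max regret = 9.6 → Low.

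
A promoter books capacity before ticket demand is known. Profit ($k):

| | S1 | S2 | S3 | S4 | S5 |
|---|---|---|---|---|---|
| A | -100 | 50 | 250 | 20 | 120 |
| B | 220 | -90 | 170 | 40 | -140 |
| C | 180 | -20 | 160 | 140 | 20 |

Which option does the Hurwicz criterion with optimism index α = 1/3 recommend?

C

A: 1/3·250 + 2/3·(-100) = 50/3
B: 1/3·220 + 2/3·(-140) = -20
C: 1/3·180 + 2/3·(-20) = 140/3
Highest Hurwicz score = 140/3 → C.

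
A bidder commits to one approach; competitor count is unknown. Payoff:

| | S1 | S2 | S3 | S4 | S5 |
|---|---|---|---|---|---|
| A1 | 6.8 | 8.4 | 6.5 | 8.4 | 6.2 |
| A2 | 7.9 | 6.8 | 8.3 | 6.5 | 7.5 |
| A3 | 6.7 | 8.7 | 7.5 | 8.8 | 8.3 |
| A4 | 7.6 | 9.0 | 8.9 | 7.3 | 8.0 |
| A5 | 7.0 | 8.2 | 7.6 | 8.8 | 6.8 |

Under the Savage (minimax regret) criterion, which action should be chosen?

Column bests: S1=7.9, S2=9.0, S3=8.9, S4=8.8, S5=8.3.
A1 regrets: 1.1, 0.6, 2.4, 0.4, 2.1 → max 2.4
A2 regrets: 0.0, 2.2, 0.6, 2.3, 0.8 → max 2.3
A3 regrets: 1.2, 0.3, 1.4, 0.0, 0.0 → max 1.4
A4 regrets: 0.3, 0.0, 0.0, 1.5, 0.3 → max 1.5
A5 regrets: 0.9, 0.8, 1.3, 0.0, 1.5 → max 1.5
Smallest max regret = 1.4 → A3.

A3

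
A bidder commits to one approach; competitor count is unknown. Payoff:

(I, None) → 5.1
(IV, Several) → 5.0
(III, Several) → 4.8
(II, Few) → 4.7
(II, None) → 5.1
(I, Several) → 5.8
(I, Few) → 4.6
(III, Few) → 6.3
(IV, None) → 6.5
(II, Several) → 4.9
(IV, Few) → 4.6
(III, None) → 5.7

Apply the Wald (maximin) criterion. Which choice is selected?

III

Row minima: I=4.6, II=4.7, III=4.8, IV=4.6
Best worst-case = 4.8 → III.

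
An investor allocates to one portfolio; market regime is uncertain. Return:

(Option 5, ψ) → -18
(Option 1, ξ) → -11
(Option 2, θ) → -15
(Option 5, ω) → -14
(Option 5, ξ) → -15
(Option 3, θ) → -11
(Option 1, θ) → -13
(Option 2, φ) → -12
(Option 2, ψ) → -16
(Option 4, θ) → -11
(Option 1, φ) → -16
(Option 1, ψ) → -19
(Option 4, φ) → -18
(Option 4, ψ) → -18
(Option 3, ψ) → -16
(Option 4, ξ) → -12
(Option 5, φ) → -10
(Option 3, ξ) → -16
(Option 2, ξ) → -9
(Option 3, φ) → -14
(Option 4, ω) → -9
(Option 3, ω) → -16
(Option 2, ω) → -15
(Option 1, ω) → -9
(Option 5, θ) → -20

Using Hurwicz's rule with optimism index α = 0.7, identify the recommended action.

Option 1: 0.7·(-9) + 0.3·(-19) = -12
Option 2: 0.7·(-9) + 0.3·(-16) = -11.1
Option 3: 0.7·(-11) + 0.3·(-16) = -12.5
Option 4: 0.7·(-9) + 0.3·(-18) = -11.7
Option 5: 0.7·(-10) + 0.3·(-20) = -13
Highest Hurwicz score = -11.1 → Option 2.

Option 2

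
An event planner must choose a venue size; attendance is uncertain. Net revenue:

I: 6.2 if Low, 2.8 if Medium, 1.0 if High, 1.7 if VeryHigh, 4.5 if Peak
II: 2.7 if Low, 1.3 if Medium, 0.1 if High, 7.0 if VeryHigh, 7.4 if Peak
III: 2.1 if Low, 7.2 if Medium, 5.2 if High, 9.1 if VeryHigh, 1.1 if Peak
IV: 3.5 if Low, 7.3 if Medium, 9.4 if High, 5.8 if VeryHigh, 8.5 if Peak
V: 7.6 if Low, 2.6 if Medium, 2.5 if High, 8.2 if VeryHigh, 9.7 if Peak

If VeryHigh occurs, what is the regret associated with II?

2.1

Best payoff under VeryHigh is 9.1.
Regret = 9.1 − 7.0 = 2.1.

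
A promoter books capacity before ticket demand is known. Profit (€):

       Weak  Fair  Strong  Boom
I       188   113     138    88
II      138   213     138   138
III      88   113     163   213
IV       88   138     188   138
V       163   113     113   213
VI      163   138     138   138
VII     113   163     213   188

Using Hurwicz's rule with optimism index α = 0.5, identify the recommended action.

II

I: 0.5·188 + 0.5·88 = 138
II: 0.5·213 + 0.5·138 = 175.5
III: 0.5·213 + 0.5·88 = 150.5
IV: 0.5·188 + 0.5·88 = 138
V: 0.5·213 + 0.5·113 = 163
VI: 0.5·163 + 0.5·138 = 150.5
VII: 0.5·213 + 0.5·113 = 163
Highest Hurwicz score = 175.5 → II.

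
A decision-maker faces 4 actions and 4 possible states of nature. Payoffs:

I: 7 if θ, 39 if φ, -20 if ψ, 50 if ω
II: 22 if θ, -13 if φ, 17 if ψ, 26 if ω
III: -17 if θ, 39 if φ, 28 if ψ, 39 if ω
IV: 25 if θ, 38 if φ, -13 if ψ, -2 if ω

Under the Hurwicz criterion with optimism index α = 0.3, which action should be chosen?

IV

I: 0.3·50 + 0.7·(-20) = 1
II: 0.3·26 + 0.7·(-13) = -1.3
III: 0.3·39 + 0.7·(-17) = -0.2
IV: 0.3·38 + 0.7·(-13) = 2.3
Highest Hurwicz score = 2.3 → IV.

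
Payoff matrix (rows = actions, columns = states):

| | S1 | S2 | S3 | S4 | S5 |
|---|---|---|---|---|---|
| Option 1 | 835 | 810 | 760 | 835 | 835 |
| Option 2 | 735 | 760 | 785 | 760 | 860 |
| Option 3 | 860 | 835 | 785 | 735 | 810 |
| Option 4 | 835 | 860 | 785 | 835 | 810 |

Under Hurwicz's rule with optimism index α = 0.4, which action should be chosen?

Option 4

Option 1: 0.4·835 + 0.6·760 = 790
Option 2: 0.4·860 + 0.6·735 = 785
Option 3: 0.4·860 + 0.6·735 = 785
Option 4: 0.4·860 + 0.6·785 = 815
Highest Hurwicz score = 815 → Option 4.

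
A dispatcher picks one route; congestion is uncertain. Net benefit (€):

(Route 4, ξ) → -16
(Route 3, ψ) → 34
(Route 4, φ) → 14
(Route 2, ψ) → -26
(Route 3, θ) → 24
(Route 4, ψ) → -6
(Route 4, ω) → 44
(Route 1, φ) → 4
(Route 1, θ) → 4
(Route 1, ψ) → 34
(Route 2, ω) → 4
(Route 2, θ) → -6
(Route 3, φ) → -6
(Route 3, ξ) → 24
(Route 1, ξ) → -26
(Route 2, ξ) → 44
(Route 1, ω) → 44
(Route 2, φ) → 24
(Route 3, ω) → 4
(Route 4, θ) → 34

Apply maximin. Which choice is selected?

Route 3

Row minima: Route 1=-26, Route 2=-26, Route 3=-6, Route 4=-16
Best worst-case = -6 → Route 3.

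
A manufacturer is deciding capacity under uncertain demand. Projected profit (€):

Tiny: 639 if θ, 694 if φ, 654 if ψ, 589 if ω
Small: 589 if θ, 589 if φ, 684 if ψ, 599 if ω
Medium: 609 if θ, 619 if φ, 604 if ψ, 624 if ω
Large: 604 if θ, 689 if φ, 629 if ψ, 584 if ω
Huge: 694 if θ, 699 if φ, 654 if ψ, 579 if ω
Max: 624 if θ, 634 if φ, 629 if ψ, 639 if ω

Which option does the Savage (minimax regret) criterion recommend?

Column bests: θ=694, φ=699, ψ=684, ω=639.
Tiny regrets: 55, 5, 30, 50 → max 55
Small regrets: 105, 110, 0, 40 → max 110
Medium regrets: 85, 80, 80, 15 → max 85
Large regrets: 90, 10, 55, 55 → max 90
Huge regrets: 0, 0, 30, 60 → max 60
Max regrets: 70, 65, 55, 0 → max 70
Smallest max regret = 55 → Tiny.

Tiny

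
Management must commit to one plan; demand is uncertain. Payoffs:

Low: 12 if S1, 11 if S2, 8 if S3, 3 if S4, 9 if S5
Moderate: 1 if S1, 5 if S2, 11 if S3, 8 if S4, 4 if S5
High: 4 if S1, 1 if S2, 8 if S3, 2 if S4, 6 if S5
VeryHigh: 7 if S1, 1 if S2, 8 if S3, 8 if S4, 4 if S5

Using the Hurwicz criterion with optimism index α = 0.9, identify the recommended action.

Low: 0.9·12 + 0.1·3 = 11.1
Moderate: 0.9·11 + 0.1·1 = 10
High: 0.9·8 + 0.1·1 = 7.3
VeryHigh: 0.9·8 + 0.1·1 = 7.3
Highest Hurwicz score = 11.1 → Low.

Low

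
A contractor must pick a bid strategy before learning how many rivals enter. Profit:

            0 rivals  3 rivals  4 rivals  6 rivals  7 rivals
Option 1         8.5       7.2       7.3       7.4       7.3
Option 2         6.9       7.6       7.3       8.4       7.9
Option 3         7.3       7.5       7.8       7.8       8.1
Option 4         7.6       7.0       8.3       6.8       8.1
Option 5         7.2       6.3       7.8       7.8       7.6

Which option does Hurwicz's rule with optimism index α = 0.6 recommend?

Option 1

Option 1: 0.6·8.5 + 0.4·7.2 = 7.98
Option 2: 0.6·8.4 + 0.4·6.9 = 7.8
Option 3: 0.6·8.1 + 0.4·7.3 = 7.78
Option 4: 0.6·8.3 + 0.4·6.8 = 7.7
Option 5: 0.6·7.8 + 0.4·6.3 = 7.2
Highest Hurwicz score = 7.98 → Option 1.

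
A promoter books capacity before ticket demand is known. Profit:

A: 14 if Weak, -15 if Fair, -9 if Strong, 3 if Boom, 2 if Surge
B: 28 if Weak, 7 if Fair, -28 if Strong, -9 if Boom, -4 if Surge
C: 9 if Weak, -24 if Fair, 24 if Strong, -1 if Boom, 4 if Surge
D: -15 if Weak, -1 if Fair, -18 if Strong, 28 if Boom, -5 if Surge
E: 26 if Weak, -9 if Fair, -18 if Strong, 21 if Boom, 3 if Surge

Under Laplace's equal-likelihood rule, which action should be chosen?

E

Row averages: A=-1, B=-1.2, C=2.4, D=-2.2, E=4.6
Highest average = 4.6 → E.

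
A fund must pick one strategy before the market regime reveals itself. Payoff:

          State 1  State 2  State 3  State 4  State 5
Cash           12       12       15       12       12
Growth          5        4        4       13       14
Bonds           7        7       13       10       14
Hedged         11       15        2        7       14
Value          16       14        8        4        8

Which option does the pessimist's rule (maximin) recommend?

Row minima: Cash=12, Growth=4, Bonds=7, Hedged=2, Value=4
Best worst-case = 12 → Cash.

Cash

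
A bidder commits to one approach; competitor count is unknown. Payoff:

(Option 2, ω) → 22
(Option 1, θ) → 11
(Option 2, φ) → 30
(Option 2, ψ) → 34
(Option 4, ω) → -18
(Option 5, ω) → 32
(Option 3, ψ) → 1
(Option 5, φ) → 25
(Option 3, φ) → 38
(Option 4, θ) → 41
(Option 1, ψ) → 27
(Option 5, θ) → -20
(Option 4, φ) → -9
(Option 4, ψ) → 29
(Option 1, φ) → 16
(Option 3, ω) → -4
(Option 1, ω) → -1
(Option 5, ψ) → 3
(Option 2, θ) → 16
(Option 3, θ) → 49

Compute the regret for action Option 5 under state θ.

69

Best payoff under θ is 49.
Regret = 49 − (-20) = 69.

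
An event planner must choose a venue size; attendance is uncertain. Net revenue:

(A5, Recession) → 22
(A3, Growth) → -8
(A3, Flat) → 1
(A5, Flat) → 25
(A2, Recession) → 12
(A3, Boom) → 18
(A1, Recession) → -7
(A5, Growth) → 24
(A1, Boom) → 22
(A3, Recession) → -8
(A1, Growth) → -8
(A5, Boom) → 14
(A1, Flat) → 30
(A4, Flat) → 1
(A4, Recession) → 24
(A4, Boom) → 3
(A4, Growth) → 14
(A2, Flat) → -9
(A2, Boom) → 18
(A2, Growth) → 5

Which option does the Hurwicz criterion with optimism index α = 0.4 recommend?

A1: 0.4·30 + 0.6·(-8) = 7.2
A2: 0.4·18 + 0.6·(-9) = 1.8
A3: 0.4·18 + 0.6·(-8) = 2.4
A4: 0.4·24 + 0.6·1 = 10.2
A5: 0.4·25 + 0.6·14 = 18.4
Highest Hurwicz score = 18.4 → A5.

A5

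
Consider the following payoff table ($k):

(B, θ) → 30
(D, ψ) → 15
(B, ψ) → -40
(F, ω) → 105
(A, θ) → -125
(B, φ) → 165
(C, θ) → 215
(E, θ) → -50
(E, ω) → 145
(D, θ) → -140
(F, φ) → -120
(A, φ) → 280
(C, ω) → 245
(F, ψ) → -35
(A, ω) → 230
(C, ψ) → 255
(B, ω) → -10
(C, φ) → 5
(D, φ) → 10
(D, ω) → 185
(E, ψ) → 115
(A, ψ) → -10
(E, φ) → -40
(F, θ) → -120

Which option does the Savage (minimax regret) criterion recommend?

C

Column bests: θ=215, φ=280, ψ=255, ω=245.
A regrets: 340, 0, 265, 15 → max 340
B regrets: 185, 115, 295, 255 → max 295
C regrets: 0, 275, 0, 0 → max 275
D regrets: 355, 270, 240, 60 → max 355
E regrets: 265, 320, 140, 100 → max 320
F regrets: 335, 400, 290, 140 → max 400
Smallest max regret = 275 → C.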